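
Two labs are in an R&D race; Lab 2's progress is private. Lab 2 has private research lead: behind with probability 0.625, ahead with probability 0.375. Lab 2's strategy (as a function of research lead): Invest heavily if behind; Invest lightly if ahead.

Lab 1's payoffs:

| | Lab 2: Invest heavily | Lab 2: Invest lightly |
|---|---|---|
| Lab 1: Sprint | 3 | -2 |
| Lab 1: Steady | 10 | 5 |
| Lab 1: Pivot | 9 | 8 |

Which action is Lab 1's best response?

Compute Lab 1's expected payoff for each action, taking the expectation over Lab 2's type.
E[Sprint] = 0.625·(3) + 0.375·(-2) = 1.125
E[Steady] = 0.625·(10) + 0.375·(5) = 8.125
E[Pivot] = 0.625·(9) + 0.375·(8) = 8.625
Best response: Pivot (8.625 is the largest).

Pivot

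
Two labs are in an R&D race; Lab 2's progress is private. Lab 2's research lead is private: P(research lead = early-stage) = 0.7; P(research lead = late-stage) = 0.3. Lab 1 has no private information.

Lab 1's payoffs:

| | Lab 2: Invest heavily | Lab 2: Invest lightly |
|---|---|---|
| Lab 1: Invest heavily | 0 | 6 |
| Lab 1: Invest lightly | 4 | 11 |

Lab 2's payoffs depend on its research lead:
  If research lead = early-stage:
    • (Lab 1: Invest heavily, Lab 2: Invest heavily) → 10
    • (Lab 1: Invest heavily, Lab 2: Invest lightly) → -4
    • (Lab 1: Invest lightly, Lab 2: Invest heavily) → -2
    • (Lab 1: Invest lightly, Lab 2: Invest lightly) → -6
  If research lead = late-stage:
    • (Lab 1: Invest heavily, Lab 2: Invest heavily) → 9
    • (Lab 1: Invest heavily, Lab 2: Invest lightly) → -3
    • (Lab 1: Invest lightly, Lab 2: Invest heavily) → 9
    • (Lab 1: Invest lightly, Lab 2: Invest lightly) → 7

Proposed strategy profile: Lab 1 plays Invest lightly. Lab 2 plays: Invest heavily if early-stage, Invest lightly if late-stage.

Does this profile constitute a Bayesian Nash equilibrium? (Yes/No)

A profile is a BNE iff every type of every player is best-responding given beliefs about the other side.
Lab 1 plays Invest lightly: E[Invest lightly] = 0.7·(4) + 0.3·(11) = 6.1; E[Invest heavily] = 1.8. Best-responding. ✓
Lab 2 (research lead early-stage), facing Invest lightly: Invest heavily gives -2, Invest lightly gives -6. Proposed Invest heavily is best. ✓
Lab 2 (research lead late-stage), facing Invest lightly: Invest heavily gives 9, Invest lightly gives 7. Proposed Invest lightly is not best — profitable deviation exists. ✗

No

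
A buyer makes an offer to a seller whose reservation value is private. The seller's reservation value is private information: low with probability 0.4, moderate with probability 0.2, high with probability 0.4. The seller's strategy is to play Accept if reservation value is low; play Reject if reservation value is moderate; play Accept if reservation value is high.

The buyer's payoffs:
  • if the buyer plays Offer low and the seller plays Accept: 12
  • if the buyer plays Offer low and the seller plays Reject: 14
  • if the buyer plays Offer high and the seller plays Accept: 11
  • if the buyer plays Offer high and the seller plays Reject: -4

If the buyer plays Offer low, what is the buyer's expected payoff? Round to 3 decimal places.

Take the expectation over the seller's reservation value, weighting each type's action by its prior probability.
E[Offer low] = 0.4·12 + 0.2·14 + 0.4·12 = 4.8 + 2.8 + 4.8 = 12.4

12.400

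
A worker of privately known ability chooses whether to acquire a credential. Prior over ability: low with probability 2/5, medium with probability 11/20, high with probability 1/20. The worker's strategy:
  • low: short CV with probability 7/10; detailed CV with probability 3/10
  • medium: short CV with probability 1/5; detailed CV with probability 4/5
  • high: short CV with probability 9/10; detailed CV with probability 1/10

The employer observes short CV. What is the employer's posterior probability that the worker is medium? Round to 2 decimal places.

P(short CV) = (2/5)·(7/10) + (11/20)·(1/5) + (1/20)·(9/10) = 87/200
P(medium | short CV) = ((11/20)·(1/5)) / (87/200) = (11/100) / (87/200) = 22/87

0.25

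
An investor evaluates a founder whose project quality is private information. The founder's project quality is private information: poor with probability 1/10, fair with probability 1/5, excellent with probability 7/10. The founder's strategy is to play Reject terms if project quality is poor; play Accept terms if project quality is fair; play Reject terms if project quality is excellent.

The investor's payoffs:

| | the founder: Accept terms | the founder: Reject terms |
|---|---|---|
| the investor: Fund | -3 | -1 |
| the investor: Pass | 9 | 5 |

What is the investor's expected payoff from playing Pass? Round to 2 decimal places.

5.80

E[Pass] = 1/10·5 + 1/5·9 + 7/10·5 = 1/2 + 9/5 + 7/2 = 29/5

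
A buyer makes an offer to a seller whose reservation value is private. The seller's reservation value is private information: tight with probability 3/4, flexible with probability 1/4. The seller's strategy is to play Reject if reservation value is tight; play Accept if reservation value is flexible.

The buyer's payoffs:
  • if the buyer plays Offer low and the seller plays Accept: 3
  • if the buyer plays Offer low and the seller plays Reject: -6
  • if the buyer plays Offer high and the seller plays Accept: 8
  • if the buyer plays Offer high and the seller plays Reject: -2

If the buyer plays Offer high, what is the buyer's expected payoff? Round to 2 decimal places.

E[Offer high] = 3/4·(-2) + 1/4·8 = (-3/2) + 2 = 1/2

0.50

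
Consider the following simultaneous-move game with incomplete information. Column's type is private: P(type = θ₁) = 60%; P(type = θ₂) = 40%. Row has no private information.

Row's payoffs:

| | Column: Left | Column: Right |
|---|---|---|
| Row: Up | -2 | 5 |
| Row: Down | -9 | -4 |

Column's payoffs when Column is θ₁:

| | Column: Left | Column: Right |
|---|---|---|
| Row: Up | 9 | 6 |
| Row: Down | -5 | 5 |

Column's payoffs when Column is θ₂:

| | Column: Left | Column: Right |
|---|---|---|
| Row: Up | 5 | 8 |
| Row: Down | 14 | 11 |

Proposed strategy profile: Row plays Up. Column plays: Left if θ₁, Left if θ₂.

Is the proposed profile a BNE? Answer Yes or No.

Row plays Up: E[Up] = 0.6·(-2) + 0.4·(-2) = -2; E[Down] = -9. Best-responding. ✓
Column (type θ₁), facing Up: Left gives 9, Right gives 6. Proposed Left is best. ✓
Column (type θ₂), facing Up: Left gives 5, Right gives 8. Proposed Left is not best — profitable deviation exists. ✗

No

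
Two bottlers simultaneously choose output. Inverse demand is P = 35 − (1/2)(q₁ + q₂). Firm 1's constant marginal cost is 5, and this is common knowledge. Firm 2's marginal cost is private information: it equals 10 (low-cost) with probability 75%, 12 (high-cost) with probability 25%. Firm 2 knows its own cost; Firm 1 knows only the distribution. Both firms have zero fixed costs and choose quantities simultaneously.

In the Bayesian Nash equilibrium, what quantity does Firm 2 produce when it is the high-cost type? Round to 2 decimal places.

Each type of Firm 2 best-responds to q₁; Firm 1 best-responds to the expected q₂ over Firm 2's types.
Firm 2 with cost c maximizes (35 − (1/2)(q₁+q₂) − c)·q₂, giving q₂(c) = (35 − c − (1/2)q₁).
E[c₂] = 0.75·10 + 0.25·12 = 10.5
Firm 1's FOC against E[q₂] yields q₁ = (35 − 2·5 + E[c₂])/(3/2) = (35 − 10 + 10.5)/(3/2) = 23.6667.
q₂(high-cost) = (35 − 12 − (1/2)·23.6667) = 11.1667.

11.17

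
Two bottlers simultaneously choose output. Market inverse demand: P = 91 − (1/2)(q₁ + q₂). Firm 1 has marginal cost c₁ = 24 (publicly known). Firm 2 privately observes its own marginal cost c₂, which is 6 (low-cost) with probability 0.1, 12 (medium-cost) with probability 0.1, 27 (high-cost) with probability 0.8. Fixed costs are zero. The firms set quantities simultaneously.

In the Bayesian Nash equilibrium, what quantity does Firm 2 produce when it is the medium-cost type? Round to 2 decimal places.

56.87

Type-c best response for Firm 2: q₂(c) = (91 − c) − q₁/2.
Firm 1 maximizes expected profit; its first-order condition is 91 − q₁ − (1/2)E[q₂] − 24 = 0.
Substituting E[q₂] and solving: E[c₂] = 23.4, so q₁ = (91 − 2·24 + 23.4)/(3/2) = 44.2667.
q₂(medium-cost) = (91 − 12 − (1/2)·44.2667) = 56.8667.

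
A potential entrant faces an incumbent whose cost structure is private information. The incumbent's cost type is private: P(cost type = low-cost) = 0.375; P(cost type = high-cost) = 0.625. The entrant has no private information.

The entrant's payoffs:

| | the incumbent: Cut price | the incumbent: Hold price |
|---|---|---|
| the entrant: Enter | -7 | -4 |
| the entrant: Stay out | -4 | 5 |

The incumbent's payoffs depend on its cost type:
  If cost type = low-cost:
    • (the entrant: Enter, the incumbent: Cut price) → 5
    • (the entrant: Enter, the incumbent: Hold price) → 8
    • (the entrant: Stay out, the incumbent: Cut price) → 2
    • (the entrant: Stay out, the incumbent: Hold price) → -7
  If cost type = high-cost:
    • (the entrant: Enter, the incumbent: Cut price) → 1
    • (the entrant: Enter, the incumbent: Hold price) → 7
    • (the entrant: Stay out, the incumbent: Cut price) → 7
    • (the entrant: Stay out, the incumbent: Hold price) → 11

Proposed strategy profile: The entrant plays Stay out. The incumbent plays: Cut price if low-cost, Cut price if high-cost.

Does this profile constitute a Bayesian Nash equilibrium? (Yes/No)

The entrant plays Stay out: E[Stay out] = 0.375·(-4) + 0.625·(-4) = -4; E[Enter] = -7. Best-responding. ✓
The incumbent (cost type low-cost), facing Stay out: Cut price gives 2, Hold price gives -7. Proposed Cut price is best. ✓
The incumbent (cost type high-cost), facing Stay out: Cut price gives 7, Hold price gives 11. Proposed Cut price is not best — profitable deviation exists. ✗

No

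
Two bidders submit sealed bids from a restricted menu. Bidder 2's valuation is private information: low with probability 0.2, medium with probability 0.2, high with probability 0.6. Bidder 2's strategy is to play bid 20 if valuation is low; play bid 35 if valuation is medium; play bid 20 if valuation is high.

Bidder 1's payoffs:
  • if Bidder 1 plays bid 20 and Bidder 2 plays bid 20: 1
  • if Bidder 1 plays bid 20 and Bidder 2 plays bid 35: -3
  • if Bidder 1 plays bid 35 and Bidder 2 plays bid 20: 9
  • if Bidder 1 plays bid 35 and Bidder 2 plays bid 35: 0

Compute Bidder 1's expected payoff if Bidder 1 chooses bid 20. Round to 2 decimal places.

E[bid 20] = 0.2·1 + 0.2·(-3) + 0.6·1 = 0.2 + (-0.6) + 0.6 = 0.2

0.20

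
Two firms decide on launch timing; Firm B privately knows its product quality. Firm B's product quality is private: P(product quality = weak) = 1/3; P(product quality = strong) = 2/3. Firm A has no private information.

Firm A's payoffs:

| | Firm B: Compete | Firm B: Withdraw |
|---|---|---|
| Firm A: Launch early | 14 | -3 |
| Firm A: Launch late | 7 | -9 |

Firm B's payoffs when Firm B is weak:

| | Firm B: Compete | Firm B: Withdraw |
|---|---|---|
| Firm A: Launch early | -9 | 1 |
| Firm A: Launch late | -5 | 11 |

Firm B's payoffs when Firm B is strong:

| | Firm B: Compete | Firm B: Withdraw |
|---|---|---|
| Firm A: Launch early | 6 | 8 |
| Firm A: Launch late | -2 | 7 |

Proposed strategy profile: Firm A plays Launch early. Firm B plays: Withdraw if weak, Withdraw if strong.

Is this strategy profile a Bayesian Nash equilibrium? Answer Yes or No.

Yes

Firm A plays Launch early: E[Launch early] = 1/3·(-3) + 2/3·(-3) = -3; E[Launch late] = -9. Best-responding. ✓
Firm B (product quality weak), facing Launch early: Compete gives -9, Withdraw gives 1. Proposed Withdraw is best. ✓
Firm B (product quality strong), facing Launch early: Compete gives 6, Withdraw gives 8. Proposed Withdraw is best. ✓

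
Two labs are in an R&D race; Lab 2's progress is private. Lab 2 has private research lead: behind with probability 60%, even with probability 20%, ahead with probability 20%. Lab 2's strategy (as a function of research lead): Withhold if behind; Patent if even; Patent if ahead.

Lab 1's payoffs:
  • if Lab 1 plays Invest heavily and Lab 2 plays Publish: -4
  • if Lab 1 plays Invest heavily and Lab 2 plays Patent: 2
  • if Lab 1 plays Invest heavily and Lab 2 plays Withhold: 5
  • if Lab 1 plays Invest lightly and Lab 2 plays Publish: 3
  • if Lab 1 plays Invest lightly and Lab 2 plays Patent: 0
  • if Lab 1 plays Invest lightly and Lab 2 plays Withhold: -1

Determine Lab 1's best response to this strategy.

Compute Lab 1's expected payoff for each action, taking the expectation over Lab 2's type.
E[Invest heavily] = 0.6·(5) + 0.2·(2) + 0.2·(2) = 3.8
E[Invest lightly] = 0.6·(-1) + 0.2·(0) + 0.2·(0) = -0.6
Best response: Invest heavily (3.8 is the largest).

Invest heavily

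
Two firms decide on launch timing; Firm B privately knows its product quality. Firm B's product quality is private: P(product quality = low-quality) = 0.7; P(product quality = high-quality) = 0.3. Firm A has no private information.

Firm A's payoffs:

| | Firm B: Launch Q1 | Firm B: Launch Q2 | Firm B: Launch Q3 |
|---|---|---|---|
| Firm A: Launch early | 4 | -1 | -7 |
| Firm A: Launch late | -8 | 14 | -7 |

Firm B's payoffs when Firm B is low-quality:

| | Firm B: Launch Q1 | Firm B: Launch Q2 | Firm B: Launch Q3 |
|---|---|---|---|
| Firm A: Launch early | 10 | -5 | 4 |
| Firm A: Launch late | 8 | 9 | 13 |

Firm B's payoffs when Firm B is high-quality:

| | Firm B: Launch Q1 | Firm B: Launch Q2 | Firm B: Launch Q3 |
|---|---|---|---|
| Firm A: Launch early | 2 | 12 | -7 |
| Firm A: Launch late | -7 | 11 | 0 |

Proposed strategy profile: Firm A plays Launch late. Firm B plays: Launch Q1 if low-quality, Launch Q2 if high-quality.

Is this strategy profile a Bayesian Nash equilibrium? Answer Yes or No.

No

Firm A plays Launch late: E[Launch late] = 0.7·(-8) + 0.3·(14) = -1.4; E[Launch early] = 2.5. Not best-responding. ✗
Firm B (product quality low-quality), facing Launch late: Launch Q1 gives 8, Launch Q2 gives 9, Launch Q3 gives 13. Proposed Launch Q1 is not best — profitable deviation exists. ✗
Firm B (product quality high-quality), facing Launch late: Launch Q1 gives -7, Launch Q2 gives 11, Launch Q3 gives 0. Proposed Launch Q2 is best. ✓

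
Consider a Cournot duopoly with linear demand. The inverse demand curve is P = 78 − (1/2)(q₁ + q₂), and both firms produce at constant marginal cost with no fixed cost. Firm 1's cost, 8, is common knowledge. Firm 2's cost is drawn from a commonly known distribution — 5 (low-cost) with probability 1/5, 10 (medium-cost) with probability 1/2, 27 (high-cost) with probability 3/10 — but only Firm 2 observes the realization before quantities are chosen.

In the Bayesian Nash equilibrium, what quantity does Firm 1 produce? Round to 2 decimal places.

Type-c best response for Firm 2: q₂(c) = (78 − c) − q₁/2.
Firm 1 maximizes expected profit; its first-order condition is 78 − q₁ − (1/2)E[q₂] − 8 = 0.
Substituting E[q₂] and solving: E[c₂] = 14.1, so q₁ = (78 − 2·8 + 14.1)/(3/2) = 50.7333.

50.73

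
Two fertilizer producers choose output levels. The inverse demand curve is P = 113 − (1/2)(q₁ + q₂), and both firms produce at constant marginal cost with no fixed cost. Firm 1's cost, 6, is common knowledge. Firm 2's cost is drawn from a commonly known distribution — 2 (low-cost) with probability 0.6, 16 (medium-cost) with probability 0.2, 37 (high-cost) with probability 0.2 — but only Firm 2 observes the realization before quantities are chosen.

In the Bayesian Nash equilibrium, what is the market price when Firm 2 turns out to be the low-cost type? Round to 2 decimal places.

38.70

Type-c best response for Firm 2: q₂(c) = (113 − c) − q₁/2.
Firm 1 maximizes expected profit; its first-order condition is 113 − q₁ − (1/2)E[q₂] − 6 = 0.
Substituting E[q₂] and solving: E[c₂] = 11.8, so q₁ = (113 − 2·6 + 11.8)/(3/2) = 75.2.
q₂(low-cost) = 73.4, so P = 113 − (1/2)·(75.2 + 73.4) = 38.7.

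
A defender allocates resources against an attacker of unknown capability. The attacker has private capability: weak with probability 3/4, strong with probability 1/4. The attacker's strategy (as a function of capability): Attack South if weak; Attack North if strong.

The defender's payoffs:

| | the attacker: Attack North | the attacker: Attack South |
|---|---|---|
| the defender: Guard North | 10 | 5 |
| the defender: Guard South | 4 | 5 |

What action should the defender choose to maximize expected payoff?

Compute the defender's expected payoff for each action, taking the expectation over the attacker's type.
E[Guard North] = 3/4·(5) + 1/4·(10) = 25/4
E[Guard South] = 3/4·(5) + 1/4·(4) = 19/4
Best response: Guard North (25/4 is the largest).

Guard North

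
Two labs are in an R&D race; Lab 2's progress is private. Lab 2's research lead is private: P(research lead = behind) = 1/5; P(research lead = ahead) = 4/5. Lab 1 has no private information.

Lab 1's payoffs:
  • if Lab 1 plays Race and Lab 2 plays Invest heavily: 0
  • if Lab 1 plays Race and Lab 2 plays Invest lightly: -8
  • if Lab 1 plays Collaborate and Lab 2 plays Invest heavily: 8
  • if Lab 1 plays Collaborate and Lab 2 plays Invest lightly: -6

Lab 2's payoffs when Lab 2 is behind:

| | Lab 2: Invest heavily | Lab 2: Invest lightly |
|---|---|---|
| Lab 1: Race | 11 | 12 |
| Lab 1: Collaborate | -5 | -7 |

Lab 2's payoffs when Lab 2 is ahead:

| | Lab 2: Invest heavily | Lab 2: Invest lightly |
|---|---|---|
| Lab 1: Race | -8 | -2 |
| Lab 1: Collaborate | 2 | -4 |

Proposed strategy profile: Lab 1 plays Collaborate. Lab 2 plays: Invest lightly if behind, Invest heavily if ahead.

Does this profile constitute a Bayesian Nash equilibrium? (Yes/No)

A profile is a BNE iff every type of every player is best-responding given beliefs about the other side.
Lab 1 plays Collaborate: E[Collaborate] = 1/5·(-6) + 4/5·(8) = 26/5; E[Race] = -8/5. Best-responding. ✓
Lab 2 (research lead behind), facing Collaborate: Invest heavily gives -5, Invest lightly gives -7. Proposed Invest lightly is not best — profitable deviation exists. ✗
Lab 2 (research lead ahead), facing Collaborate: Invest heavily gives 2, Invest lightly gives -4. Proposed Invest heavily is best. ✓

No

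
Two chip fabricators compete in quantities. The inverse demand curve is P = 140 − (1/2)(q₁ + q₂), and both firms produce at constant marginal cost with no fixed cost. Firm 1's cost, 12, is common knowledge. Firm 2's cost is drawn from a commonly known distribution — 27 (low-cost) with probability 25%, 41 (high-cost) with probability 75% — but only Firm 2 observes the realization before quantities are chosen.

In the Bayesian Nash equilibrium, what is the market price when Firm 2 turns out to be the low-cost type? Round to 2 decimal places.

Type-c best response for Firm 2: q₂(c) = (140 − c) − q₁/2.
Firm 1 maximizes expected profit; its first-order condition is 140 − q₁ − (1/2)E[q₂] − 12 = 0.
Substituting E[q₂] and solving: E[c₂] = 37.5, so q₁ = (140 − 2·12 + 37.5)/(3/2) = 102.333.
q₂(low-cost) = 61.8333, so P = 140 − (1/2)·(102.333 + 61.8333) = 57.9167.

57.92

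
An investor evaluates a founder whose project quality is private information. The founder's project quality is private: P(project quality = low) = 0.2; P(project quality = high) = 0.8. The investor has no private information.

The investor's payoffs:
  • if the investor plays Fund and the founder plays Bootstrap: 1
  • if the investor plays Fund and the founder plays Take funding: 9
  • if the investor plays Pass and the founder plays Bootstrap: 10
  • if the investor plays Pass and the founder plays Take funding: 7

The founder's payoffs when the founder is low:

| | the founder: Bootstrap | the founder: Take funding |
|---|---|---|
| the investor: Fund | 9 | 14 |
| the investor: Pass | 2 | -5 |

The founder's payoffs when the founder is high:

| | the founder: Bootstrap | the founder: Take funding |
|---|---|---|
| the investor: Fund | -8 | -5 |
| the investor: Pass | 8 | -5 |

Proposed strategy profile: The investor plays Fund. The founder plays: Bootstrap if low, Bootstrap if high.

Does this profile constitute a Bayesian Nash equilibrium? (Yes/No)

No

The investor plays Fund: E[Fund] = 0.2·(1) + 0.8·(1) = 1; E[Pass] = 10. Not best-responding. ✗
The founder (project quality low), facing Fund: Bootstrap gives 9, Take funding gives 14. Proposed Bootstrap is not best — profitable deviation exists. ✗
The founder (project quality high), facing Fund: Bootstrap gives -8, Take funding gives -5. Proposed Bootstrap is not best — profitable deviation exists. ✗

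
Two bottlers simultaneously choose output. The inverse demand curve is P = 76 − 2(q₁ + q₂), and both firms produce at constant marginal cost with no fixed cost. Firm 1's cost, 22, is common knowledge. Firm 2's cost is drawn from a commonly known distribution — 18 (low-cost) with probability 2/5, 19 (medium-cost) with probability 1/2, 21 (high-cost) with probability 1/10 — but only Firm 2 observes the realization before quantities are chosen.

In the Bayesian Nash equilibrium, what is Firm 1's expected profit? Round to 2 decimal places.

Type-c best response for Firm 2: q₂(c) = (76 − c)/4 − q₁/2.
Firm 1 maximizes expected profit; its first-order condition is 76 − 4q₁ − 2E[q₂] − 22 = 0.
Substituting E[q₂] and solving: E[c₂] = 18.8, so q₁ = (76 − 2·22 + 18.8)/6 = 8.46667.
E[P] = 76 − 2·(q₁ + E[q₂]) = 38.9333; Firm 1's expected profit = (E[P] − 22)·q₁ = (38.9333 − 22)·8.46667 = 143.369.

143.37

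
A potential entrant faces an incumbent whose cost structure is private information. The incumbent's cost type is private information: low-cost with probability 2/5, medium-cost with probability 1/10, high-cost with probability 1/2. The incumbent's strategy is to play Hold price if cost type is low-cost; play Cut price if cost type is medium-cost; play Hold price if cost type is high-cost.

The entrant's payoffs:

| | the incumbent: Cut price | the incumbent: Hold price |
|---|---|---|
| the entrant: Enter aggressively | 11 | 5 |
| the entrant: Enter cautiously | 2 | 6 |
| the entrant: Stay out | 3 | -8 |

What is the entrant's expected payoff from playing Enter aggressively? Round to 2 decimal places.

5.60

E[Enter aggressively] = 2/5·5 + 1/10·11 + 1/2·5 = 2 + 11/10 + 5/2 = 28/5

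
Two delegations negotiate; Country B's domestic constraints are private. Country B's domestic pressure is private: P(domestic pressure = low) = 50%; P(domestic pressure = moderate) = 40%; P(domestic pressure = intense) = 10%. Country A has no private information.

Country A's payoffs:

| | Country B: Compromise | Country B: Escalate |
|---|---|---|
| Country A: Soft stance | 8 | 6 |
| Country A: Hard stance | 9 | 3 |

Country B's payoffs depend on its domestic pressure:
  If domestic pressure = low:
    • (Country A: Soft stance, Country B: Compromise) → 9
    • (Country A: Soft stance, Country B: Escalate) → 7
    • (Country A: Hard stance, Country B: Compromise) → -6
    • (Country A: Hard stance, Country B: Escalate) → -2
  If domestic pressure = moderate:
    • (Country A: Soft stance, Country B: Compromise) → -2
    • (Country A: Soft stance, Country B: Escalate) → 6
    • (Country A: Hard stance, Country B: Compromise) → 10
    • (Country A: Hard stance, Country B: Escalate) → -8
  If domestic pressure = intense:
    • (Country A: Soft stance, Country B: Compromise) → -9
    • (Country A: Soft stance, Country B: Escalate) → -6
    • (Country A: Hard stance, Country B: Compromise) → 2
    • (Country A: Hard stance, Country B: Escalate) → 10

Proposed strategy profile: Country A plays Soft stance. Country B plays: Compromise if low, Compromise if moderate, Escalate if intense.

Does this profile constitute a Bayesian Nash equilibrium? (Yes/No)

A profile is a BNE iff every type of every player is best-responding given beliefs about the other side.
Country A plays Soft stance: E[Soft stance] = 0.5·(8) + 0.4·(8) + 0.1·(6) = 7.8; E[Hard stance] = 8.4. Not best-responding. ✗
Country B (domestic pressure low), facing Soft stance: Compromise gives 9, Escalate gives 7. Proposed Compromise is best. ✓
Country B (domestic pressure moderate), facing Soft stance: Compromise gives -2, Escalate gives 6. Proposed Compromise is not best — profitable deviation exists. ✗
Country B (domestic pressure intense), facing Soft stance: Compromise gives -9, Escalate gives -6. Proposed Escalate is best. ✓

No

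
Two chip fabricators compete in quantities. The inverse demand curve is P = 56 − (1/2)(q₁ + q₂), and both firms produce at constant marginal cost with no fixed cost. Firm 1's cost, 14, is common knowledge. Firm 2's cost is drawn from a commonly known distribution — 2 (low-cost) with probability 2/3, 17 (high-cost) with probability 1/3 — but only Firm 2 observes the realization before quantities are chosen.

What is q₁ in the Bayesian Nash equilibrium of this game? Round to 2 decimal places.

23.33

Type-c best response for Firm 2: q₂(c) = (56 − c) − q₁/2.
Firm 1 maximizes expected profit; its first-order condition is 56 − q₁ − (1/2)E[q₂] − 14 = 0.
Substituting E[q₂] and solving: E[c₂] = 7, so q₁ = (56 − 2·14 + 7)/(3/2) = 23.3333.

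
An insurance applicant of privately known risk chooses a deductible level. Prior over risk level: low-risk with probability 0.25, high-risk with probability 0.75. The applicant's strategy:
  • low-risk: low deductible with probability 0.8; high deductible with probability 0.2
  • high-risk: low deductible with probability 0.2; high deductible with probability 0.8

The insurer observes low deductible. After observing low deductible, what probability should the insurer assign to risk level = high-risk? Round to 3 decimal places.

0.429

P(low deductible) = 0.25·0.8 + 0.75·0.2 = 0.35
P(high-risk | low deductible) = (0.75·0.2) / 0.35 = 0.15 / 0.35 = 0.428571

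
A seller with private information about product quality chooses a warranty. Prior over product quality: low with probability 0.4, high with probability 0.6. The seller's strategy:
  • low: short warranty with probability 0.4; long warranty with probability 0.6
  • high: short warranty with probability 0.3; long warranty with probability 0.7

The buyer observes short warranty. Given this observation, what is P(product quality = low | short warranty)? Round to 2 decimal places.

Apply Bayes' rule using the sender's strategy as the likelihood.
P(short warranty) = 0.4·0.4 + 0.6·0.3 = 0.34
P(low | short warranty) = (0.4·0.4) / 0.34 = 0.16 / 0.34 = 0.470588

0.47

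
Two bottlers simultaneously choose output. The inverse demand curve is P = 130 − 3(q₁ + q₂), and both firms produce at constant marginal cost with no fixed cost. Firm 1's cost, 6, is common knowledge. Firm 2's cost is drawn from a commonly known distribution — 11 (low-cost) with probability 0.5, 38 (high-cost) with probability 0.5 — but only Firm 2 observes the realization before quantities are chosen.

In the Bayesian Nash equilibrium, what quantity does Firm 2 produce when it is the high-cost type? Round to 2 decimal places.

Each type of Firm 2 best-responds to q₁; Firm 1 best-responds to the expected q₂ over Firm 2's types.
Firm 2 with cost c maximizes (130 − 3(q₁+q₂) − c)·q₂, giving q₂(c) = (130 − c − 3q₁)/6.
E[c₂] = 0.5·11 + 0.5·38 = 24.5
Firm 1's FOC against E[q₂] yields q₁ = (130 − 2·6 + E[c₂])/9 = (130 − 12 + 24.5)/9 = 15.8333.
q₂(high-cost) = (130 − 38 − 3·15.8333)/6 = 7.41667.

7.42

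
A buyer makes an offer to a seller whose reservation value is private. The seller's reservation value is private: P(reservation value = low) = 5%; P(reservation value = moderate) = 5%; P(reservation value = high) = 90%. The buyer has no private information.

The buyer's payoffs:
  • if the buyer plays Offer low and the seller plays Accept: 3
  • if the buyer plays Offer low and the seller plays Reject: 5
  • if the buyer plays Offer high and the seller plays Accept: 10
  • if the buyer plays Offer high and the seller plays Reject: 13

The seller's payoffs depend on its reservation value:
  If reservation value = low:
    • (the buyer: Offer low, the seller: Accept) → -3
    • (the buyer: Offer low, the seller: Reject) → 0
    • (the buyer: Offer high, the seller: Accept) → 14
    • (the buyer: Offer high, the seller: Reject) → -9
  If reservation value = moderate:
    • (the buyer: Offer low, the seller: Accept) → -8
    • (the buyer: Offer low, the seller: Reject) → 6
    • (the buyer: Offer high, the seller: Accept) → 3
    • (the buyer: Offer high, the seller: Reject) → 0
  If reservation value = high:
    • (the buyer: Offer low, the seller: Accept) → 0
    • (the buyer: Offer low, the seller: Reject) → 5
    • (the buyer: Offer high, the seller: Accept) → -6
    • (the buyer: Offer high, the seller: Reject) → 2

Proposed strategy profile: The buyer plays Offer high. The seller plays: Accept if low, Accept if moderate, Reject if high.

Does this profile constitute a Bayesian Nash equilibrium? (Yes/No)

The buyer plays Offer high: E[Offer high] = 0.05·(10) + 0.05·(10) + 0.9·(13) = 12.7; E[Offer low] = 4.8. Best-responding. ✓
The seller (reservation value low), facing Offer high: Accept gives 14, Reject gives -9. Proposed Accept is best. ✓
The seller (reservation value moderate), facing Offer high: Accept gives 3, Reject gives 0. Proposed Accept is best. ✓
The seller (reservation value high), facing Offer high: Accept gives -6, Reject gives 2. Proposed Reject is best. ✓

Yes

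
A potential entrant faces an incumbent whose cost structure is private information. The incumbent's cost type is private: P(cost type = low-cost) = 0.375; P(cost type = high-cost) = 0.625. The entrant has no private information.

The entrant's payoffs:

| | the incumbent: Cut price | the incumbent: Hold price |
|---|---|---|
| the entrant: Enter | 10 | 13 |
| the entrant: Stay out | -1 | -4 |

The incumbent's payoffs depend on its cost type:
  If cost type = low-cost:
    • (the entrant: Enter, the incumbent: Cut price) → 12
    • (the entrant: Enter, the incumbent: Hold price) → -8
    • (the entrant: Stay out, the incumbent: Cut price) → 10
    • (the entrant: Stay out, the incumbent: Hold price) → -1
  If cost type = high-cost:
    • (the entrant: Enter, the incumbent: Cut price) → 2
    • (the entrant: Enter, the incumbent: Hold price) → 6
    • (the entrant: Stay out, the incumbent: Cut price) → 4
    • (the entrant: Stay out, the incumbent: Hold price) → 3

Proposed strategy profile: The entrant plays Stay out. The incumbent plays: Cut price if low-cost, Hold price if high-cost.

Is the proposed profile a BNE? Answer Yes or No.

A profile is a BNE iff every type of every player is best-responding given beliefs about the other side.
The entrant plays Stay out: E[Stay out] = 0.375·(-1) + 0.625·(-4) = -2.875; E[Enter] = 11.875. Not best-responding. ✗
The incumbent (cost type low-cost), facing Stay out: Cut price gives 10, Hold price gives -1. Proposed Cut price is best. ✓
The incumbent (cost type high-cost), facing Stay out: Cut price gives 4, Hold price gives 3. Proposed Hold price is not best — profitable deviation exists. ✗

No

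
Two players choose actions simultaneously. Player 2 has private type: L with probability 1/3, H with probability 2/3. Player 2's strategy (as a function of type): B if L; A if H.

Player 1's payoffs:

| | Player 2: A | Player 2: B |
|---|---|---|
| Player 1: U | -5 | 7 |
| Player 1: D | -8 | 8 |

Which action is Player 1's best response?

Compute Player 1's expected payoff for each action, taking the expectation over Player 2's type.
E[U] = 1/3·(7) + 2/3·(-5) = -1
E[D] = 1/3·(8) + 2/3·(-8) = -8/3
Best response: U (-1 is the largest).

U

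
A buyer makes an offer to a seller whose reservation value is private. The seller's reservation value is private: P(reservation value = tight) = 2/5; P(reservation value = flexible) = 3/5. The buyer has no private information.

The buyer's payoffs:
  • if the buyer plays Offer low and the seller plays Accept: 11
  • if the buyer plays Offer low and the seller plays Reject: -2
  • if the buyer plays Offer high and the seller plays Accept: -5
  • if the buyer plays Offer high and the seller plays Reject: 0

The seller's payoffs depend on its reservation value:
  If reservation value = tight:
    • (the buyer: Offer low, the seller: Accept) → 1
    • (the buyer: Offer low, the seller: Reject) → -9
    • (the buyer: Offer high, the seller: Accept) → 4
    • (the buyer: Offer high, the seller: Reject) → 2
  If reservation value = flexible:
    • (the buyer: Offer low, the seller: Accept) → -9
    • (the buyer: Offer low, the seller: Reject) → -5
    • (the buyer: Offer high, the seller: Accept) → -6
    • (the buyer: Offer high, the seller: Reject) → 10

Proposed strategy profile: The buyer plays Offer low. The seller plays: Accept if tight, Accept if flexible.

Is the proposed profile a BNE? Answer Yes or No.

No

A profile is a BNE iff every type of every player is best-responding given beliefs about the other side.
The buyer plays Offer low: E[Offer low] = 2/5·(11) + 3/5·(11) = 11; E[Offer high] = -5. Best-responding. ✓
The seller (reservation value tight), facing Offer low: Accept gives 1, Reject gives -9. Proposed Accept is best. ✓
The seller (reservation value flexible), facing Offer low: Accept gives -9, Reject gives -5. Proposed Accept is not best — profitable deviation exists. ✗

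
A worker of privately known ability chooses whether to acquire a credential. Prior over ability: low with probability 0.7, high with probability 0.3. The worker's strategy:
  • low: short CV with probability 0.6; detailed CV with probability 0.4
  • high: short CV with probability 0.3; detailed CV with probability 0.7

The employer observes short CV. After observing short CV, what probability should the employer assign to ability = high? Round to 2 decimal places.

0.18

P(short CV) = 0.7·0.6 + 0.3·0.3 = 0.51
P(high | short CV) = (0.3·0.3) / 0.51 = 0.09 / 0.51 = 0.176471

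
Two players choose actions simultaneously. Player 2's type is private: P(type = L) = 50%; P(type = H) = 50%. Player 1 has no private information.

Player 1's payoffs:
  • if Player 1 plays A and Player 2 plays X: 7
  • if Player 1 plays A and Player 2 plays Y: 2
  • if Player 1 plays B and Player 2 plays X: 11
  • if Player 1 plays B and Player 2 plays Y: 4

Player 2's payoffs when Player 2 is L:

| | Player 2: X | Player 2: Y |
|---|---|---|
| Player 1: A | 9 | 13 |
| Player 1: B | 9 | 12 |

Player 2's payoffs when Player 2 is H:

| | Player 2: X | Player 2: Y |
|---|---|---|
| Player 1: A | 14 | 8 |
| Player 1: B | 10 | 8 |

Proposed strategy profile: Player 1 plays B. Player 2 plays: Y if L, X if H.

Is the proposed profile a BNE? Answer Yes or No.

Player 1 plays B: E[B] = 0.5·(4) + 0.5·(11) = 7.5; E[A] = 4.5. Best-responding. ✓
Player 2 (type L), facing B: X gives 9, Y gives 12. Proposed Y is best. ✓
Player 2 (type H), facing B: X gives 10, Y gives 8. Proposed X is best. ✓

Yes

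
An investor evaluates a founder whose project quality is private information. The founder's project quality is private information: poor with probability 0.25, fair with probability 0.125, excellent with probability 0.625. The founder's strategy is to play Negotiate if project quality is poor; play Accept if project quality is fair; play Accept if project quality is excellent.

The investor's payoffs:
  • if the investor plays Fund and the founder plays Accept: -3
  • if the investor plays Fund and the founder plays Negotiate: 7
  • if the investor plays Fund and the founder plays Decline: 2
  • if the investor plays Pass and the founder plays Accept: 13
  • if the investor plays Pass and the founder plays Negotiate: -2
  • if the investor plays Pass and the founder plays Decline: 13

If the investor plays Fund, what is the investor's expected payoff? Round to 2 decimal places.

Take the expectation over the founder's project quality, weighting each type's action by its prior probability.
E[Fund] = 0.25·7 + 0.125·(-3) + 0.625·(-3) = 1.75 + (-0.375) + (-1.875) = -0.5

-0.50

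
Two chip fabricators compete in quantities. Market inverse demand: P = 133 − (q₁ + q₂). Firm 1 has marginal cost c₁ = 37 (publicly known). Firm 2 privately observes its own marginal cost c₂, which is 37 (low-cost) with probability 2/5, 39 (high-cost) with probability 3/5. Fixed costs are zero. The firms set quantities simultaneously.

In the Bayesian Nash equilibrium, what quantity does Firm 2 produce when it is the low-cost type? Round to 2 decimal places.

Each type of Firm 2 best-responds to q₁; Firm 1 best-responds to the expected q₂ over Firm 2's types.
Firm 2 with cost c maximizes (133 − (q₁+q₂) − c)·q₂, giving q₂(c) = (133 − c − q₁)/2.
E[c₂] = 2/5·37 + 3/5·39 = 38.2
Firm 1's FOC against E[q₂] yields q₁ = (133 − 2·37 + E[c₂])/3 = (133 − 74 + 38.2)/3 = 32.4.
q₂(low-cost) = (133 − 37 − 32.4)/2 = 31.8.

31.80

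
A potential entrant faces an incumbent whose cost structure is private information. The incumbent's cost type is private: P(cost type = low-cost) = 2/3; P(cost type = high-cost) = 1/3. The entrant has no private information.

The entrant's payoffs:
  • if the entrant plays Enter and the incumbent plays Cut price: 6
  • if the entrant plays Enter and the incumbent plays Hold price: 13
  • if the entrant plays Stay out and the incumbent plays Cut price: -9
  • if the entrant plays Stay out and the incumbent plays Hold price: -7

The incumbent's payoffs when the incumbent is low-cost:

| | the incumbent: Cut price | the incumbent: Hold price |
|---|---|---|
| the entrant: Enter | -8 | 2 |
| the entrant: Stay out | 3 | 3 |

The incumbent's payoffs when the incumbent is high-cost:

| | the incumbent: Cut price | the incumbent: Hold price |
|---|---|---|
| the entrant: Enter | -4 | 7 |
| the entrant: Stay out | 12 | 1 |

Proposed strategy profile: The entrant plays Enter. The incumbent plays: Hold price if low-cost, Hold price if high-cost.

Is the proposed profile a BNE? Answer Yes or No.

Yes

A profile is a BNE iff every type of every player is best-responding given beliefs about the other side.
The entrant plays Enter: E[Enter] = 2/3·(13) + 1/3·(13) = 13; E[Stay out] = -7. Best-responding. ✓
The incumbent (cost type low-cost), facing Enter: Cut price gives -8, Hold price gives 2. Proposed Hold price is best. ✓
The incumbent (cost type high-cost), facing Enter: Cut price gives -4, Hold price gives 7. Proposed Hold price is best. ✓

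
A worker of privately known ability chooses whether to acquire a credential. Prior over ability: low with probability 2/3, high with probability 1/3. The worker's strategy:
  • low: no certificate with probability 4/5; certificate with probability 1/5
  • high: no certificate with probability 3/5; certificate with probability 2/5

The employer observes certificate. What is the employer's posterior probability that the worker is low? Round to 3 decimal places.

Apply Bayes' rule using the sender's strategy as the likelihood.
P(certificate) = (2/3)·(1/5) + (1/3)·(2/5) = 4/15
P(low | certificate) = ((2/3)·(1/5)) / (4/15) = (2/15) / (4/15) = 1/2

0.500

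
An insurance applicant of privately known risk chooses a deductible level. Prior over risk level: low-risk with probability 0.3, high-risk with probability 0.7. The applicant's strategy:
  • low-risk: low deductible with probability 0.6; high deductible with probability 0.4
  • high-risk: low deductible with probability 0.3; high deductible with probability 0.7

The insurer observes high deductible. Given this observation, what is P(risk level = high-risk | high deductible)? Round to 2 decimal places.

0.80

Apply Bayes' rule using the sender's strategy as the likelihood.
P(high deductible) = 0.3·0.4 + 0.7·0.7 = 0.61
P(high-risk | high deductible) = (0.7·0.7) / 0.61 = 0.49 / 0.61 = 0.803279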